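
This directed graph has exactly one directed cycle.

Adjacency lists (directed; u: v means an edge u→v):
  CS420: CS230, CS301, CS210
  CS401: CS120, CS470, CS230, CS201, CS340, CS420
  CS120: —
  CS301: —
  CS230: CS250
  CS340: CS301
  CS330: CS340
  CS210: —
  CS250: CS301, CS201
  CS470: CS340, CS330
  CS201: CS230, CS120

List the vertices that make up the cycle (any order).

DFS with gray/black marking from CS201:
CS201 gray
  CS230 gray
    CS250 gray
      CS301 gray
      CS301 black
      CS250→CS201: CS201 is gray → back edge
Back edge closes the cycle CS201 → CS230 → CS250 → CS201; its vertices are {CS201, CS230, CS250}.

CS201, CS230, CS250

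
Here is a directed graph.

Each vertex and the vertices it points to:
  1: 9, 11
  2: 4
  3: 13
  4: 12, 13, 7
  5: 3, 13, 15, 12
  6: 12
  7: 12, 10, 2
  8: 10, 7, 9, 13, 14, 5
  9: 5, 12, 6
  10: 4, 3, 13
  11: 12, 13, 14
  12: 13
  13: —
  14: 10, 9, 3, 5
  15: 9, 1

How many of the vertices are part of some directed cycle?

10

A vertex is on a directed cycle iff it belongs to a strongly connected component of size ≥ 2 (or has a self-loop).
The vertices on cycles are {1, 2, 4, 5, 7, 9, 10, 11, 14, 15} — 10 in total.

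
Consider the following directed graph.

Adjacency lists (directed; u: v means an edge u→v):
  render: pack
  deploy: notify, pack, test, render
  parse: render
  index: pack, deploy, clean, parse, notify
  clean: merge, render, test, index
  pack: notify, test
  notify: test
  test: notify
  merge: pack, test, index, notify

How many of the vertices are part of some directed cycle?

A vertex is on a directed cycle iff it belongs to a strongly connected component of size ≥ 2 (or has a self-loop).
The vertices on cycles are {test, clean, index, merge, notify} — 5 in total.

5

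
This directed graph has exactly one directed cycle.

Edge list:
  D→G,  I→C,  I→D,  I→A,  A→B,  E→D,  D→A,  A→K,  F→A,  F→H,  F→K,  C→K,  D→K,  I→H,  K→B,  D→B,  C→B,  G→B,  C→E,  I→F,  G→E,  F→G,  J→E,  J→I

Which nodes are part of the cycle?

DFS with gray/black marking from G:
G gray
  E gray
    D gray
      A gray
        K gray
          B gray
          B black
        K black
        A→B: B black — skip
      A black
      D→B: B black — skip
      D→K: K black — skip
      D→G: G is gray → back edge
Back edge closes the cycle G → E → D → G; its vertices are {D, E, G}.

D, E, G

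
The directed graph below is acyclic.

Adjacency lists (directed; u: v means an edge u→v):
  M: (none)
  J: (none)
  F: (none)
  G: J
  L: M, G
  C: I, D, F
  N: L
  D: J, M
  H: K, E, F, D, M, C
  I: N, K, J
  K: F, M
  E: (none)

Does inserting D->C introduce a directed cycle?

Yes

Adding D→C creates a cycle iff C can already reach D.
Path from C: C → D.
So C → … → D → C is a cycle.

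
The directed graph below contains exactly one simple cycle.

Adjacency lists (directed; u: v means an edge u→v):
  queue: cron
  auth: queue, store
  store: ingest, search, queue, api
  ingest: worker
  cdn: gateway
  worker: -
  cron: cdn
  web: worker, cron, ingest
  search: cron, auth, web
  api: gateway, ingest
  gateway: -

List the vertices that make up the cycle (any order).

auth, store, search

DFS with gray/black marking from search:
search gray
  cron gray
    cdn gray
      gateway gray
      gateway black
    cdn black
  cron black
  auth gray
    queue gray
      queue→cron: cron black — skip
    queue black
    store gray
      ingest gray
        worker gray
        worker black
      ingest black
      store→search: search is gray → back edge
Back edge closes the cycle search → auth → store → search; its vertices are {auth, store, search}.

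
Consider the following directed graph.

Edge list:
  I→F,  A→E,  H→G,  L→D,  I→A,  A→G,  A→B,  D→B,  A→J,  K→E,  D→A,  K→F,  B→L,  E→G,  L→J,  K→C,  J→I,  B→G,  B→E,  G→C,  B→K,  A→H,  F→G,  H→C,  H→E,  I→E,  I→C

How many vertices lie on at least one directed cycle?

6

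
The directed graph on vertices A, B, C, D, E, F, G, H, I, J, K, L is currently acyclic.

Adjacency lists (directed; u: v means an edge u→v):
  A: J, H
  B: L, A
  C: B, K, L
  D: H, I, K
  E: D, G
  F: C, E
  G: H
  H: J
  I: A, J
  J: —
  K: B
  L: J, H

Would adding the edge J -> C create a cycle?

Adding J→C creates a cycle iff C can already reach J.
Path from C: C → L → J.
So C → … → J → C is a cycle.

Yes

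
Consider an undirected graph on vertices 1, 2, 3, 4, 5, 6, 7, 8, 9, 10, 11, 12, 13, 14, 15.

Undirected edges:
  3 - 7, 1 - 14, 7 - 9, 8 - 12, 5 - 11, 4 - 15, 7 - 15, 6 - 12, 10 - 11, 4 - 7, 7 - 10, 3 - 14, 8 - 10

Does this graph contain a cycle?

Yes

DFS, tracking each vertex's parent; an edge to a visited non-parent vertex closes a cycle.
Start from 7:
visit 7 (parent –)
  visit 15 (parent 7)
    15–7: parent, skip
    visit 4 (parent 15)
      4–15: parent, skip
      4–7: 7 visited and ≠ parent → cycle
Cycle: 7 – 15 – 4 – 7.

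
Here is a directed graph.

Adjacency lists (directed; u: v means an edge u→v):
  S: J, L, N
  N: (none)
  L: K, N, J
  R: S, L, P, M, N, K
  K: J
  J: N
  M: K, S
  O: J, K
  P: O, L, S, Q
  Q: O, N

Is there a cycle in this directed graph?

No

DFS with white/gray/black marking, starting from R:
R gray
  S gray
    J gray
      N gray
      N black
    J black
    L gray
      K gray
        K→J: J black — skip
      K black
      L→N: N black — skip
      L→J: J black — skip
    L black
    S→N: N black — skip
  S black
  R→L: L black — skip
  P gray
    O gray
      O→J: J black — skip
      O→K: K black — skip
    O black
    P→L: L black — skip
    P→S: S black — skip
    Q gray
      Q→O: O black — skip
      Q→N: N black — skip
    Q black
  P black
  M gray
    M→K: K black — skip
    M→S: S black — skip
  M black
  R→N: N black — skip
  R→K: K black — skip
R black
Every edge goes to a white or black vertex — no back edge, so the graph is acyclic.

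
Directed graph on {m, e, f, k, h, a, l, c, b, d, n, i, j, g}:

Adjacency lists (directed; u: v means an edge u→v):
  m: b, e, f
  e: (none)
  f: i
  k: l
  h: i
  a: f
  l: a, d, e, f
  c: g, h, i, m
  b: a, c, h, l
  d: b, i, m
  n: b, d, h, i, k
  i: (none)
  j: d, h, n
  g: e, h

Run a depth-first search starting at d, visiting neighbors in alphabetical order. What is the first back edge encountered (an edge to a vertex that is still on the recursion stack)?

m→b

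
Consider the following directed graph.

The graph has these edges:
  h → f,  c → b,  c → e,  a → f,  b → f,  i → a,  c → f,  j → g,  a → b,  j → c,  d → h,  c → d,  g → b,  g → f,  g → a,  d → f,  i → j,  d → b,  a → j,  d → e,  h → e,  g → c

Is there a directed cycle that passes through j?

j is on a cycle iff j can reach itself via ≥1 edge.
j → g → a → j — yes.

Yes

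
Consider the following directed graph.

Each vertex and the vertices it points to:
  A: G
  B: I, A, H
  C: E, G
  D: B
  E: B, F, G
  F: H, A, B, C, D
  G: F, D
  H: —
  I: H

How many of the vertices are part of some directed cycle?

7

A vertex is on a directed cycle iff it belongs to a strongly connected component of size ≥ 2 (or has a self-loop).
The vertices on cycles are {A, B, C, D, E, F, G} — 7 in total.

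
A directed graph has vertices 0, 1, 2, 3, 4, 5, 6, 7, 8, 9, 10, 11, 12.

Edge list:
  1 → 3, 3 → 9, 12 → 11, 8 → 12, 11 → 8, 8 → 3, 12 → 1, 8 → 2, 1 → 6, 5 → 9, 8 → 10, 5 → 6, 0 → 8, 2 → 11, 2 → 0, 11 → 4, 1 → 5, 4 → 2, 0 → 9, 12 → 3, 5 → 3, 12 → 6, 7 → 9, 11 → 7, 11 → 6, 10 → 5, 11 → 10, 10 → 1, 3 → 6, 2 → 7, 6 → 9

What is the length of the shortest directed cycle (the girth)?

3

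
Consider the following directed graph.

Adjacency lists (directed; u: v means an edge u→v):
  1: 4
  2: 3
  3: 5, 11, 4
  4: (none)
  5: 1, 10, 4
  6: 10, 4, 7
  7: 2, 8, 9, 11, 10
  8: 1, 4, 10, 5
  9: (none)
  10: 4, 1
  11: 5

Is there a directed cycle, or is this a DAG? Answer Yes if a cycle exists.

No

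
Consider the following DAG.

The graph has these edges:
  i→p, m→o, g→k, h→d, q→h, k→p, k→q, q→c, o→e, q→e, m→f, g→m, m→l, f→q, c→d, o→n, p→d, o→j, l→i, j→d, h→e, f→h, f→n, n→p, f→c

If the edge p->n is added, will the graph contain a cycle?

Adding p→n creates a cycle iff n can already reach p.
Path from n: n → p.
So n → … → p → n is a cycle.

Yes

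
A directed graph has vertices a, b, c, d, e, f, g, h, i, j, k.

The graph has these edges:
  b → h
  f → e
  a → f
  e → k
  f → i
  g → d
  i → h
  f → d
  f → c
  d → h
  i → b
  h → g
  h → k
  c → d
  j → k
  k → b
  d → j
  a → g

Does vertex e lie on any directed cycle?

No

e lies on a cycle iff there is a path from e back to itself.
Exploring from e, it never reaches itself; equivalently, its strongly connected component is a singleton.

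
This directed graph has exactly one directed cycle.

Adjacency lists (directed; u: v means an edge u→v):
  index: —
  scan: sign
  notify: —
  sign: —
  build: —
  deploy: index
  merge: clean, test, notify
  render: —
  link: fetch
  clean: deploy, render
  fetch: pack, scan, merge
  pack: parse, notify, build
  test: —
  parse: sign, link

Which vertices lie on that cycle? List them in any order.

link, pack, fetch, parse

DFS with gray/black marking from fetch:
fetch gray
  pack gray
    parse gray
      sign gray
      sign black
      link gray
        link→fetch: fetch is gray → back edge
Back edge closes the cycle fetch → pack → parse → link → fetch; its vertices are {link, pack, fetch, parse}.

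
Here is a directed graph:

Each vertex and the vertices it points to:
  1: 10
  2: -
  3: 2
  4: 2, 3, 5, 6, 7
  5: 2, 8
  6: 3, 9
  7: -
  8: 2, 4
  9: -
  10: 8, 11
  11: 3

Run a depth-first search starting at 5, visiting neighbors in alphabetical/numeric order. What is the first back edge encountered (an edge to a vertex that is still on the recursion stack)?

DFS from 5 (visiting neighbors in alphabetical/numeric order); mark gray on enter, black on exit:
5 gray
  2 gray
  2 black
  8 gray
    8→2: 2 black — skip
    4 gray
      4→2: 2 black — skip
      3 gray
        3→2: 2 black — skip
      3 black
      4→5: 5 is gray → back edge
First back edge: 4 → 5.

4→5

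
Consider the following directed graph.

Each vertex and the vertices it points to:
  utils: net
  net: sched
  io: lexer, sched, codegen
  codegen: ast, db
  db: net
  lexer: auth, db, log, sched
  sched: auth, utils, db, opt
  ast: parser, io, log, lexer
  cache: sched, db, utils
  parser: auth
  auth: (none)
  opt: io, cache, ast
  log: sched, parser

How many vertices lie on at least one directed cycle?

11

A vertex is on a directed cycle iff it belongs to a strongly connected component of size ≥ 2 (or has a self-loop).
The vertices on cycles are {db, io, ast, log, net, opt, cache, lexer, sched, utils, codegen} — 11 in total.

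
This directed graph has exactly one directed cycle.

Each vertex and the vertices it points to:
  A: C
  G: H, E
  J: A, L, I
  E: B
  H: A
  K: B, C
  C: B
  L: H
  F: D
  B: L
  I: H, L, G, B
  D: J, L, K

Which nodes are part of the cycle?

DFS with gray/black marking from C:
C gray
  B gray
    L gray
      H gray
        A gray
          A→C: C is gray → back edge
Back edge closes the cycle C → B → L → H → A → C; its vertices are {A, B, C, H, L}.

A, B, C, H, L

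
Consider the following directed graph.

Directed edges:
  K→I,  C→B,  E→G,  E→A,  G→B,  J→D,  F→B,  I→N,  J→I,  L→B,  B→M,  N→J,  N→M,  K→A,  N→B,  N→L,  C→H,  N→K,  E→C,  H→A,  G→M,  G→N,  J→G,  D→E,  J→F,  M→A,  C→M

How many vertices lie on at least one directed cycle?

7

A vertex is on a directed cycle iff it belongs to a strongly connected component of size ≥ 2 (or has a self-loop).
The vertices on cycles are {D, E, G, I, J, K, N} — 7 in total.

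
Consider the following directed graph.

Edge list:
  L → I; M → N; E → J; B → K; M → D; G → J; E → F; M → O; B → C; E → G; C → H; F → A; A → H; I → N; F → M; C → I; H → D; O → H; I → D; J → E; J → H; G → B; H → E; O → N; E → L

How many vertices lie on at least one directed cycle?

10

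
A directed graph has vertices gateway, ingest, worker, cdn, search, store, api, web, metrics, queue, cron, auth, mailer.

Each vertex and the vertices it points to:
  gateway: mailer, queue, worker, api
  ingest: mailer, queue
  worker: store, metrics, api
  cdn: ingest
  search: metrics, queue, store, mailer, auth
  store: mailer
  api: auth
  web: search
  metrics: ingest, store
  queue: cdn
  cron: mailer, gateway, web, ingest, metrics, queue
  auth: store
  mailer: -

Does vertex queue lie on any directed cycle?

Yes

queue is on a cycle iff queue can reach itself via ≥1 edge.
queue → cdn → ingest → queue — yes.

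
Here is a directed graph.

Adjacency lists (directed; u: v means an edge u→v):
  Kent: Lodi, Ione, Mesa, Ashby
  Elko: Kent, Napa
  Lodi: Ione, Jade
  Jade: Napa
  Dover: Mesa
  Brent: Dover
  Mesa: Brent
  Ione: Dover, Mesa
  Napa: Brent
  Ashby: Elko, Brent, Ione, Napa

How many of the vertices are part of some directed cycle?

6

A vertex is on a directed cycle iff it belongs to a strongly connected component of size ≥ 2 (or has a self-loop).
The vertices on cycles are {Elko, Kent, Mesa, Ashby, Brent, Dover} — 6 in total.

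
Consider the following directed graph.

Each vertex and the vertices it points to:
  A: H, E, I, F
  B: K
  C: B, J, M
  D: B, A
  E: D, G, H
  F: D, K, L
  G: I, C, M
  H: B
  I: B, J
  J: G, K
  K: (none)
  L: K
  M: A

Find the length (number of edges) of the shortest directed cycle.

For each vertex v, BFS finds the shortest path from v back to v.
The shortest such closed walk is A → F → D → A, length 3.

3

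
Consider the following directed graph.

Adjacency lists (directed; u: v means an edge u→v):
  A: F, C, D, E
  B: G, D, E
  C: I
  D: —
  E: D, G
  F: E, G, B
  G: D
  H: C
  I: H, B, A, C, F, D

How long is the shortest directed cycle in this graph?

2

For each vertex v, BFS finds the shortest path from v back to v.
The shortest such closed walk is C → I → C, length 2.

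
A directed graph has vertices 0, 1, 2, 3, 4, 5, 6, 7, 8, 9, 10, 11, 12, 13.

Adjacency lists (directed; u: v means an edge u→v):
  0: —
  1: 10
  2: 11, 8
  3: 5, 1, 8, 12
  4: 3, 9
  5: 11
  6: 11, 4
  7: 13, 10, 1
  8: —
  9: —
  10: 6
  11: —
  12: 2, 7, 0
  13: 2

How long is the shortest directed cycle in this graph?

5

For each vertex v, BFS finds the shortest path from v back to v.
The shortest such closed walk is 4 → 3 → 1 → 10 → 6 → 4, length 5.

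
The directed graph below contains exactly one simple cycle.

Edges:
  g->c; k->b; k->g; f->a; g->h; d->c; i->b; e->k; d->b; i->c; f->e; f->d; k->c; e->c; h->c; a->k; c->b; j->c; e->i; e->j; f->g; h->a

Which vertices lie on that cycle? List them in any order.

a, g, h, k

DFS with gray/black marking from g:
g gray
  h gray
    c gray
      b gray
      b black
    c black
    a gray
      k gray
        k→c: c black — skip
        k→g: g is gray → back edge
Back edge closes the cycle g → h → a → k → g; its vertices are {a, g, h, k}.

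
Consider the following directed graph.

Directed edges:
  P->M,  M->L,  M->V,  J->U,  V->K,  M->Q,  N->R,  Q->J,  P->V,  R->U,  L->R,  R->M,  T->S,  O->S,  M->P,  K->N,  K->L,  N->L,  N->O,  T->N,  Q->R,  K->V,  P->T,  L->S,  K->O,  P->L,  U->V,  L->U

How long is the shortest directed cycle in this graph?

For each vertex v, BFS finds the shortest path from v back to v.
The shortest such closed walk is M → P → M, length 2.

2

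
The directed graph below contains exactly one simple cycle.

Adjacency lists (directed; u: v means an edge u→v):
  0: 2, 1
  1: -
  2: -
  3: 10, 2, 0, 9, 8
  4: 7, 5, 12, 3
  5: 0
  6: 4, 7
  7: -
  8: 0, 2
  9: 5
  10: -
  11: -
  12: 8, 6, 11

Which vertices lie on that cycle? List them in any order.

4, 6, 12

DFS with gray/black marking from 4:
4 gray
  7 gray
  7 black
  5 gray
    0 gray
      2 gray
      2 black
      1 gray
      1 black
    0 black
  5 black
  12 gray
    8 gray
      8→0: 0 black — skip
      8→2: 2 black — skip
    8 black
    6 gray
      6→4: 4 is gray → back edge
Back edge closes the cycle 4 → 12 → 6 → 4; its vertices are {4, 6, 12}.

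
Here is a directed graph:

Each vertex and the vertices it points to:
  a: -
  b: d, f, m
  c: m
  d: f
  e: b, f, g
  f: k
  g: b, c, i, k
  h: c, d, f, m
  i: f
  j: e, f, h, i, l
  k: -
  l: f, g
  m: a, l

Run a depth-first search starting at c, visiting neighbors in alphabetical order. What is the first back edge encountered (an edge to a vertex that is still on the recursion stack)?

DFS from c (visiting neighbors in alphabetical order); mark gray on enter, black on exit:
c gray
  m gray
    a gray
    a black
    l gray
      f gray
        k gray
        k black
      f black
      g gray
        b gray
          d gray
            d→f: f black — skip
          d black
          b→f: f black — skip
          b→m: m is gray → back edge
First back edge: b → m.

b→m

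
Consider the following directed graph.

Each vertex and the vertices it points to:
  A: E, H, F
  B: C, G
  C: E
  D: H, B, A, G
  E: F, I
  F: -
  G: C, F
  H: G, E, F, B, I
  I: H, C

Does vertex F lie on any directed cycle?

No

F lies on a cycle iff there is a path from F back to itself.
Exploring from F, it never reaches itself; equivalently, its strongly connected component is a singleton.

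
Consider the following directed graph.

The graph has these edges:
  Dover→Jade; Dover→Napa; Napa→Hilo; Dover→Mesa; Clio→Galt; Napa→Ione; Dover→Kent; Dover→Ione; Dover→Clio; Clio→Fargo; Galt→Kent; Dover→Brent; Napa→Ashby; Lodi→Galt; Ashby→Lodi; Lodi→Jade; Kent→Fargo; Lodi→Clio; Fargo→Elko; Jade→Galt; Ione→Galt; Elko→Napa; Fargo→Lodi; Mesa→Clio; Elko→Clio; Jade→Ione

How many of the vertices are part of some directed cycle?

10

A vertex is on a directed cycle iff it belongs to a strongly connected component of size ≥ 2 (or has a self-loop).
The vertices on cycles are {Clio, Elko, Galt, Ione, Jade, Kent, Lodi, Napa, Ashby, Fargo} — 10 in total.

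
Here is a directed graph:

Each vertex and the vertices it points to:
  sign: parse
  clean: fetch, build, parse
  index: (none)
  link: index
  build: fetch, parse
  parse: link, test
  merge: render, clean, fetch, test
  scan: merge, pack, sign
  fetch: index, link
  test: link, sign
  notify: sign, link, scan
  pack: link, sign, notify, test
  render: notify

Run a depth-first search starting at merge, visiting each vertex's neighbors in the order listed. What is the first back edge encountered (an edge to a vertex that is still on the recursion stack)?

test->sign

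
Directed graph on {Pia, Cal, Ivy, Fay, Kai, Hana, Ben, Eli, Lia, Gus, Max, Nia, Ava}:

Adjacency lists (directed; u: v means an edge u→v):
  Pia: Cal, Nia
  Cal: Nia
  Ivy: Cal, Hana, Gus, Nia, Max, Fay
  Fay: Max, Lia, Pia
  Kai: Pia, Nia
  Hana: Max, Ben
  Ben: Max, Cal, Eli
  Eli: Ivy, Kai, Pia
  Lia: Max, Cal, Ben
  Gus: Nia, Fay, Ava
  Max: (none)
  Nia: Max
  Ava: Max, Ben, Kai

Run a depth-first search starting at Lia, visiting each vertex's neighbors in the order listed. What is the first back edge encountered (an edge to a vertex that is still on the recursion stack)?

Hana->Ben

DFS from Lia (visiting each vertex's neighbors in the order listed); mark gray on enter, black on exit:
Lia gray
  Max gray
  Max black
  Cal gray
    Nia gray
      Nia→Max: Max black — skip
    Nia black
  Cal black
  Ben gray
    Ben→Max: Max black — skip
    Ben→Cal: Cal black — skip
    Eli gray
      Ivy gray
        Ivy→Cal: Cal black — skip
        Hana gray
          Hana→Max: Max black — skip
          Hana→Ben: Ben is gray → back edge
First back edge: Hana → Ben.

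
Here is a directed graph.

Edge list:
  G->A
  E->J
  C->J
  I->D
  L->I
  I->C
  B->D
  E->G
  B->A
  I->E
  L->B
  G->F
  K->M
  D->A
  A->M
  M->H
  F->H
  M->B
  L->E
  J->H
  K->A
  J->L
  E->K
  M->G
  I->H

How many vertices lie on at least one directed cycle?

10

A vertex is on a directed cycle iff it belongs to a strongly connected component of size ≥ 2 (or has a self-loop).
The vertices on cycles are {A, B, C, D, E, G, I, J, L, M} — 10 in total.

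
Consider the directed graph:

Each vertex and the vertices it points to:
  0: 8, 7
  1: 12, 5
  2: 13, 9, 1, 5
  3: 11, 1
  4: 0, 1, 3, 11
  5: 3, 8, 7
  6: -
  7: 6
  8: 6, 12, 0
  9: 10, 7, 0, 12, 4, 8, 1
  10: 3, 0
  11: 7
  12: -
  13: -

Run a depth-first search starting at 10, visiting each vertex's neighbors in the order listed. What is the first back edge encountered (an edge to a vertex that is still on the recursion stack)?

5->3

DFS from 10 (visiting each vertex's neighbors in the order listed); mark gray on enter, black on exit:
10 gray
  3 gray
    11 gray
      7 gray
        6 gray
        6 black
      7 black
    11 black
    1 gray
      12 gray
      12 black
      5 gray
        5→3: 3 is gray → back edge
First back edge: 5 → 3.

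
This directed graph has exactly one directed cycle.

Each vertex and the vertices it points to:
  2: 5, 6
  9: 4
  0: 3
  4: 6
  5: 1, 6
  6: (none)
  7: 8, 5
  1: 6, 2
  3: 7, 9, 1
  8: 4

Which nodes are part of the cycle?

DFS with gray/black marking from 1:
1 gray
  6 gray
  6 black
  2 gray
    5 gray
      5→1: 1 is gray → back edge
Back edge closes the cycle 1 → 2 → 5 → 1; its vertices are {1, 2, 5}.

1, 2, 5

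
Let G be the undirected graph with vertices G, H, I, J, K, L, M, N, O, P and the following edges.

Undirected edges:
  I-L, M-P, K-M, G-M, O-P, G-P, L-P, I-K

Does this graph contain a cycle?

Yes

DFS, tracking each vertex's parent; an edge to a visited non-parent vertex closes a cycle.
Start from L:
visit L (parent –)
  visit I (parent L)
    I–L: parent, skip
    visit K (parent I)
      visit M (parent K)
        visit P (parent M)
          P–M: parent, skip
          P–L: L visited and ≠ parent → cycle
Cycle: L – I – K – M – P – L.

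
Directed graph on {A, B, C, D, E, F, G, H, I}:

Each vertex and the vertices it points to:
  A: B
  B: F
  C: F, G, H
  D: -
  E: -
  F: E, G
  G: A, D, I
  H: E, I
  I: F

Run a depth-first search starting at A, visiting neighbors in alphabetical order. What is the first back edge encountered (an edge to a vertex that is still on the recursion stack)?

G→A

DFS from A (visiting neighbors in alphabetical order); mark gray on enter, black on exit:
A gray
  B gray
    F gray
      E gray
      E black
      G gray
        G→A: A is gray → back edge
First back edge: G → A.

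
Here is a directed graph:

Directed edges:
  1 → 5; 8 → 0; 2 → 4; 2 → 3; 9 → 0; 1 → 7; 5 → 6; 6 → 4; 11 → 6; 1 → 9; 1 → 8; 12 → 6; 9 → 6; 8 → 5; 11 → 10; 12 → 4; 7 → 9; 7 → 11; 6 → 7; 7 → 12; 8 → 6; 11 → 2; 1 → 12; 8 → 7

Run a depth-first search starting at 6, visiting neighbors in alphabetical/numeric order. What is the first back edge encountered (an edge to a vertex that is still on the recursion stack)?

9→6

DFS from 6 (visiting neighbors in alphabetical/numeric order); mark gray on enter, black on exit:
6 gray
  4 gray
  4 black
  7 gray
    9 gray
      0 gray
      0 black
      9→6: 6 is gray → back edge
First back edge: 9 → 6.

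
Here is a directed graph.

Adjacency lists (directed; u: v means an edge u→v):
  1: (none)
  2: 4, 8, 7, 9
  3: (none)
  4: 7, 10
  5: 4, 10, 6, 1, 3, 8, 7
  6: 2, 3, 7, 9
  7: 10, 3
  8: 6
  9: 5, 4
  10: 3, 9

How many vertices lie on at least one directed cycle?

8

A vertex is on a directed cycle iff it belongs to a strongly connected component of size ≥ 2 (or has a self-loop).
The vertices on cycles are {2, 4, 5, 6, 7, 8, 9, 10} — 8 in total.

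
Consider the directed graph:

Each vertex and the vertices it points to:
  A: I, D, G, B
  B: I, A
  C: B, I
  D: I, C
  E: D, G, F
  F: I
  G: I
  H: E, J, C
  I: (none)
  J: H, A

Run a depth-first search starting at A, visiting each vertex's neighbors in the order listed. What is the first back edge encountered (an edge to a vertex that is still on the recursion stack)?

B→A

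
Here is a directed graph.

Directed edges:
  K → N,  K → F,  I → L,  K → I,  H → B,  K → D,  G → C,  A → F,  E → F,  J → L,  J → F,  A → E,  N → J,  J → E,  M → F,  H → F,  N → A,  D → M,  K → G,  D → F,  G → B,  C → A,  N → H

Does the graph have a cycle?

DFS with white/gray/black marking, starting from D:
D gray
  F gray
  F black
  M gray
    M→F: F black — skip
  M black
D black
A gray
  E gray
    E→F: F black — skip
  E black
  A→F: F black — skip
A black
B gray
B black
C gray
  C→A: A black — skip
C black
G gray
  G→C: C black — skip
  G→B: B black — skip
G black
H gray
  H→B: B black — skip
  H→F: F black — skip
H black
I gray
  L gray
  L black
I black
J gray
  J→F: F black — skip
  J→L: L black — skip
  J→E: E black — skip
J black
K gray
  K→I: I black — skip
  N gray
    N→H: H black — skip
    N→J: J black — skip
    N→A: A black — skip
  N black
  K→G: G black — skip
  K→F: F black — skip
  K→D: D black — skip
K black
Every edge goes to a white or black vertex — no back edge, so the graph is acyclic.

No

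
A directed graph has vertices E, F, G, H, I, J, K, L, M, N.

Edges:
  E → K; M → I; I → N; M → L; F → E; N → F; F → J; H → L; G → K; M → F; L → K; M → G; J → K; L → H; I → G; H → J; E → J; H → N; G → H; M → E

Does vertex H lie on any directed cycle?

H is on a cycle iff H can reach itself via ≥1 edge.
H → L → H — yes.

Yes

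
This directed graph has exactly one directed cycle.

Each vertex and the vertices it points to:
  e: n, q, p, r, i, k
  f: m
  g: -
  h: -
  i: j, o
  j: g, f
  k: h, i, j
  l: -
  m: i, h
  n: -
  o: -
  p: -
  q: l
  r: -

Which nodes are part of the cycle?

f, i, j, m

DFS with gray/black marking from i:
i gray
  j gray
    g gray
    g black
    f gray
      m gray
        m→i: i is gray → back edge
Back edge closes the cycle i → j → f → m → i; its vertices are {f, i, j, m}.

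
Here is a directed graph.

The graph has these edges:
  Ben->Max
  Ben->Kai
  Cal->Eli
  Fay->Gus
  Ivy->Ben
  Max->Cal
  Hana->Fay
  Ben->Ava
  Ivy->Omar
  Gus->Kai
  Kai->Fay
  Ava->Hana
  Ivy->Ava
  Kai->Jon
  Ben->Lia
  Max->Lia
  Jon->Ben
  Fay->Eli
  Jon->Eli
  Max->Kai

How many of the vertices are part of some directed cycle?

8

A vertex is on a directed cycle iff it belongs to a strongly connected component of size ≥ 2 (or has a self-loop).
The vertices on cycles are {Ava, Ben, Fay, Gus, Jon, Kai, Max, Hana} — 8 in total.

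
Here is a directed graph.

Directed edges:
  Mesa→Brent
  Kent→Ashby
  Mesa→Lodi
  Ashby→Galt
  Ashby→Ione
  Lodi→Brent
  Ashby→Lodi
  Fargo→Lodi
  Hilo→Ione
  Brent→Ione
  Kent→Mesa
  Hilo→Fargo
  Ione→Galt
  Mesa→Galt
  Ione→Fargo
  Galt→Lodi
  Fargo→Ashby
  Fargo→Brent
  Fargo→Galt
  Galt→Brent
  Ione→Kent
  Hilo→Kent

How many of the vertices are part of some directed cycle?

8

A vertex is on a directed cycle iff it belongs to a strongly connected component of size ≥ 2 (or has a self-loop).
The vertices on cycles are {Galt, Ione, Kent, Lodi, Mesa, Ashby, Brent, Fargo} — 8 in total.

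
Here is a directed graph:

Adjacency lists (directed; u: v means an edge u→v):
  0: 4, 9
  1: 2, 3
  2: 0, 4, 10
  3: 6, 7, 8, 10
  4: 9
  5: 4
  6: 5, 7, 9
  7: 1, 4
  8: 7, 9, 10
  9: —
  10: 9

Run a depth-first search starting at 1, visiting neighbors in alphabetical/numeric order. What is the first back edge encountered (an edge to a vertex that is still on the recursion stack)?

DFS from 1 (visiting neighbors in alphabetical/numeric order); mark gray on enter, black on exit:
1 gray
  2 gray
    0 gray
      4 gray
        9 gray
        9 black
      4 black
      0→9: 9 black — skip
    0 black
    2→4: 4 black — skip
    10 gray
      10→9: 9 black — skip
    10 black
  2 black
  3 gray
    6 gray
      5 gray
        5→4: 4 black — skip
      5 black
      7 gray
        7→1: 1 is gray → back edge
First back edge: 7 → 1.

7→1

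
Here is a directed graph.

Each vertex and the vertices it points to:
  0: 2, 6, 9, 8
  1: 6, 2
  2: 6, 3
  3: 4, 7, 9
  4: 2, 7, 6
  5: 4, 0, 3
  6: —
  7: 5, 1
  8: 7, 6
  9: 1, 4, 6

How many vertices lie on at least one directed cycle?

9

A vertex is on a directed cycle iff it belongs to a strongly connected component of size ≥ 2 (or has a self-loop).
The vertices on cycles are {0, 1, 2, 3, 4, 5, 7, 8, 9} — 9 in total.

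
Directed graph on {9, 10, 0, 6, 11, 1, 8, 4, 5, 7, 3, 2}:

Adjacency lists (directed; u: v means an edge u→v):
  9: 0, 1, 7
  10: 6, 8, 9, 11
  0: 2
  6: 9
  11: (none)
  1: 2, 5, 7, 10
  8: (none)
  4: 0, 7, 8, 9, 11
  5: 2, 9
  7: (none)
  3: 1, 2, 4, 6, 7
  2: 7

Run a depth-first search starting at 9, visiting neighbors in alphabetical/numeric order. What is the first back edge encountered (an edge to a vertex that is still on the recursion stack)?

DFS from 9 (visiting neighbors in alphabetical/numeric order); mark gray on enter, black on exit:
9 gray
  0 gray
    2 gray
      7 gray
      7 black
    2 black
  0 black
  1 gray
    1→2: 2 black — skip
    5 gray
      5→2: 2 black — skip
      5→9: 9 is gray → back edge
First back edge: 5 → 9.

5→9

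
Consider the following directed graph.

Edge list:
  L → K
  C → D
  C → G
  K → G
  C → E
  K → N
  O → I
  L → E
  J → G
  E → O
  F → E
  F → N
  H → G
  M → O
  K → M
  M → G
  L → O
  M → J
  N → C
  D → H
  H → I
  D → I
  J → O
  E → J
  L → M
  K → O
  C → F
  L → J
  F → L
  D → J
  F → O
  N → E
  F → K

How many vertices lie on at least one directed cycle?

5

A vertex is on a directed cycle iff it belongs to a strongly connected component of size ≥ 2 (or has a self-loop).
The vertices on cycles are {C, F, K, L, N} — 5 in total.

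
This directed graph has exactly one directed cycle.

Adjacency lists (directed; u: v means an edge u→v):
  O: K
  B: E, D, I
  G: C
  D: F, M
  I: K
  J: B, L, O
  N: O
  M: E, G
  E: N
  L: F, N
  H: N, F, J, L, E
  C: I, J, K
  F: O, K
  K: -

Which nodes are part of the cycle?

B, C, D, G, J, M

DFS with gray/black marking from J:
J gray
  B gray
    E gray
      N gray
        O gray
          K gray
          K black
        O black
      N black
    E black
    D gray
      F gray
        F→O: O black — skip
        F→K: K black — skip
      F black
      M gray
        M→E: E black — skip
        G gray
          C gray
            I gray
              I→K: K black — skip
            I black
            C→J: J is gray → back edge
Back edge closes the cycle J → B → D → M → G → C → J; its vertices are {B, C, D, G, J, M}.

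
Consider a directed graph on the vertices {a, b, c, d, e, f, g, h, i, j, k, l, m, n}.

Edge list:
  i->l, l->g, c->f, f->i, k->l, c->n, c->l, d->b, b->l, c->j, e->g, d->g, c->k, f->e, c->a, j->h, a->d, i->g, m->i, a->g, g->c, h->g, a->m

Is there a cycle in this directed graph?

Yes

DFS with white/gray/black marking, starting from m:
m gray
  i gray
    l gray
      g gray
        c gray
          a gray
            d gray
              d→g: g is gray → back edge
Back edge found, so a cycle exists: g → c → a → d → g.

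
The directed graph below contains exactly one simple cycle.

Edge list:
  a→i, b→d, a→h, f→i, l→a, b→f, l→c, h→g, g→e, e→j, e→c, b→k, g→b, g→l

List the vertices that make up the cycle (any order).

DFS with gray/black marking from g:
g gray
  e gray
    c gray
    c black
    j gray
    j black
  e black
  l gray
    a gray
      i gray
      i black
      h gray
        h→g: g is gray → back edge
Back edge closes the cycle g → l → a → h → g; its vertices are {a, g, h, l}.

a, g, h, l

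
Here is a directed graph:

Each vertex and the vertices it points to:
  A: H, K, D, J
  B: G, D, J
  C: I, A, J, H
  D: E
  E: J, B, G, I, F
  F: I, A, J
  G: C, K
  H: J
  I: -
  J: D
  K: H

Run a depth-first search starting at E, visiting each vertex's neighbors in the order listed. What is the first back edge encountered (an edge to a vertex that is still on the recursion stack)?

D->E

DFS from E (visiting each vertex's neighbors in the order listed); mark gray on enter, black on exit:
E gray
  J gray
    D gray
      D→E: E is gray → back edge
First back edge: D → E.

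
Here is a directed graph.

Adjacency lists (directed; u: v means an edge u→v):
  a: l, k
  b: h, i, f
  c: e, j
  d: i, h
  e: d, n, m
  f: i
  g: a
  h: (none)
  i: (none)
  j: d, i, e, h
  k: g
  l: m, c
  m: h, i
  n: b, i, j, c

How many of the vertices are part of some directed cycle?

7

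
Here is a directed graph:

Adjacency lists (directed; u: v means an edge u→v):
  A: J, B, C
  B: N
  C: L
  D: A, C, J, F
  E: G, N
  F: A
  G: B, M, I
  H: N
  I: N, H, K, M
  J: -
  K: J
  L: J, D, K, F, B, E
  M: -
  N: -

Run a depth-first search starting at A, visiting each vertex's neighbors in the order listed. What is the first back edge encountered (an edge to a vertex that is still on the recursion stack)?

DFS from A (visiting each vertex's neighbors in the order listed); mark gray on enter, black on exit:
A gray
  J gray
  J black
  B gray
    N gray
    N black
  B black
  C gray
    L gray
      L→J: J black — skip
      D gray
        D→A: A is gray → back edge
First back edge: D → A.

D→A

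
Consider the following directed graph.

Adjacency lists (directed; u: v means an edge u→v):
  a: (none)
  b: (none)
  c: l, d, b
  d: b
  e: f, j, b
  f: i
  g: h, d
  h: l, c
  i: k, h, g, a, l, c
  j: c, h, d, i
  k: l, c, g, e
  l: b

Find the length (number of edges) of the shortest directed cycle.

For each vertex v, BFS finds the shortest path from v back to v.
The shortest such closed walk is i → k → e → f → i, length 4.

4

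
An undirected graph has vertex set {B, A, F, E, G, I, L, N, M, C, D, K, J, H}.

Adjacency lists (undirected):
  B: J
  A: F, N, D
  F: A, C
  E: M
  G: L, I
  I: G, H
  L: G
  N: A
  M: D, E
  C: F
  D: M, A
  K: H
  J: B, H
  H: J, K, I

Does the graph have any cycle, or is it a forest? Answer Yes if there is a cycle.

DFS, tracking each vertex's parent; an edge to a visited non-parent vertex closes a cycle.
Start from E:
visit E (parent –)
  visit M (parent E)
    visit D (parent M)
      D–M: parent, skip
      visit A (parent D)
        visit F (parent A)
          F–A: parent, skip
          visit C (parent F)
            C–F: parent, skip
        visit N (parent A)
          N–A: parent, skip
        A–D: parent, skip
    M–E: parent, skip
visit B (parent –)
  visit J (parent B)
    J–B: parent, skip
    visit H (parent J)
      H–J: parent, skip
      visit K (parent H)
        K–H: parent, skip
      visit I (parent H)
        visit G (parent I)
          visit L (parent G)
            L–G: parent, skip
          G–I: parent, skip
        I–H: parent, skip
No non-parent visited neighbor found — the graph is a forest.

No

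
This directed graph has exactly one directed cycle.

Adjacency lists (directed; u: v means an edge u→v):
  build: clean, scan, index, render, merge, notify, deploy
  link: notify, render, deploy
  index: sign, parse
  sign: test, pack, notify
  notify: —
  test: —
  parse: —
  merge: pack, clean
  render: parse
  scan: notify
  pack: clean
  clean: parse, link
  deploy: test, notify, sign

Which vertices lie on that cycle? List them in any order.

DFS with gray/black marking from clean:
clean gray
  parse gray
  parse black
  link gray
    notify gray
    notify black
    render gray
      render→parse: parse black — skip
    render black
    deploy gray
      test gray
      test black
      deploy→notify: notify black — skip
      sign gray
        sign→test: test black — skip
        pack gray
          pack→clean: clean is gray → back edge
Back edge closes the cycle clean → link → deploy → sign → pack → clean; its vertices are {link, pack, sign, clean, deploy}.

link, pack, sign, clean, deploy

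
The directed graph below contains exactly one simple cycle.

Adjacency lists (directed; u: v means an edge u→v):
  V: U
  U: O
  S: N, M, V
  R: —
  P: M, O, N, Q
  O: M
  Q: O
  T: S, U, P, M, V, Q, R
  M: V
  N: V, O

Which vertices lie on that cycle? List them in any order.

DFS with gray/black marking from M:
M gray
  V gray
    U gray
      O gray
        O→M: M is gray → back edge
Back edge closes the cycle M → V → U → O → M; its vertices are {M, O, U, V}.

M, O, U, V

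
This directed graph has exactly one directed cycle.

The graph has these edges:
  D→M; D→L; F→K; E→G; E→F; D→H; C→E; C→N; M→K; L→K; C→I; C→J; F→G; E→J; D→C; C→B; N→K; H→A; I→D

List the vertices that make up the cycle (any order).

C, D, I

DFS with gray/black marking from D:
D gray
  C gray
    J gray
    J black
    E gray
      G gray
      G black
      F gray
        F→G: G black — skip
        K gray
        K black
      F black
      E→J: J black — skip
    E black
    B gray
    B black
    I gray
      I→D: D is gray → back edge
Back edge closes the cycle D → C → I → D; its vertices are {C, D, I}.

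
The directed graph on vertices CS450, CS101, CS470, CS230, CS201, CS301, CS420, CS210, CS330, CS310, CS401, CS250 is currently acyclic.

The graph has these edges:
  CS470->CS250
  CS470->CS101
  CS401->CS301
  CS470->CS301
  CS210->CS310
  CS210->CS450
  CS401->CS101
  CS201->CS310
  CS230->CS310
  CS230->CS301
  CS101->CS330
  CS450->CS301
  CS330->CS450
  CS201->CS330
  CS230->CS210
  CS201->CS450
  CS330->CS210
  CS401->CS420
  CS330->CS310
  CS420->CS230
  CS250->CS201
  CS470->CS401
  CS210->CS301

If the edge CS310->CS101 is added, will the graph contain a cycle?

Yes

Adding CS310→CS101 creates a cycle iff CS101 can already reach CS310.
Path from CS101: CS101 → CS330 → CS310.
So CS101 → … → CS310 → CS101 is a cycle.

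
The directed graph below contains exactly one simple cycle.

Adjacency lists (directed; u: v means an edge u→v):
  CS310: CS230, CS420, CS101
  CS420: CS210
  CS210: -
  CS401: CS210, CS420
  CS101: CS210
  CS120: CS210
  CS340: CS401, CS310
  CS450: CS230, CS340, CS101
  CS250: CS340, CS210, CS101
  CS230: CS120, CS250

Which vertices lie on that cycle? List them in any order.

CS230, CS250, CS310, CS340

DFS with gray/black marking from CS340:
CS340 gray
  CS401 gray
    CS210 gray
    CS210 black
    CS420 gray
      CS420→CS210: CS210 black — skip
    CS420 black
  CS401 black
  CS310 gray
    CS230 gray
      CS120 gray
        CS120→CS210: CS210 black — skip
      CS120 black
      CS250 gray
        CS250→CS340: CS340 is gray → back edge
Back edge closes the cycle CS340 → CS310 → CS230 → CS250 → CS340; its vertices are {CS230, CS250, CS310, CS340}.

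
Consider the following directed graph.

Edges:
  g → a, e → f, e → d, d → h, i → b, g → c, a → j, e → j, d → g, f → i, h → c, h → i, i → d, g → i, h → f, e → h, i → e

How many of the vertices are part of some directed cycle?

6

A vertex is on a directed cycle iff it belongs to a strongly connected component of size ≥ 2 (or has a self-loop).
The vertices on cycles are {d, e, f, g, h, i} — 6 in total.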